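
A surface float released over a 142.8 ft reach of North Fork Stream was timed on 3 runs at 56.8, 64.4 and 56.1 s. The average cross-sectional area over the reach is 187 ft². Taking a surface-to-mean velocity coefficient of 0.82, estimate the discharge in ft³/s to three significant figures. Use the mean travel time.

371 ft³/s

t̄ = (56.8 + 64.4 + 56.1) / 3 = 59.1 s
v_surface = L / t̄ = 142.8 / 59.1 = 2.416 ft/s
v_mean = 0.82 × 2.416 = 1.981 ft/s
Q = A × v_mean = 187 × 1.981 = 370.5 ft³/s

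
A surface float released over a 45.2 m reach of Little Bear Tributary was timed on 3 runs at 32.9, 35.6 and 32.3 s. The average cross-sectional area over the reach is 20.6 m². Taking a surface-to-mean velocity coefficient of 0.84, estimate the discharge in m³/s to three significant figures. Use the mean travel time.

t̄ = (32.9 + 35.6 + 32.3) / 3 = 33.6 s
v_surface = L / t̄ = 45.2 / 33.6 = 1.345 m/s
v_mean = 0.84 × 1.345 = 1.130 m/s
Q = A × v_mean = 20.6 × 1.130 = 23.28 m³/s

23.3 m³/s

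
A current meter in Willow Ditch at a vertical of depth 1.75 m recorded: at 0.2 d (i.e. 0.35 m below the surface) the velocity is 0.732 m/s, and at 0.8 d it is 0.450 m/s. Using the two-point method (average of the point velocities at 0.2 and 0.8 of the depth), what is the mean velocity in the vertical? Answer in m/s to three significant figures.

0.591 m/s

v̄ = (0.732 + 0.450) / 2 = 0.5910 m/s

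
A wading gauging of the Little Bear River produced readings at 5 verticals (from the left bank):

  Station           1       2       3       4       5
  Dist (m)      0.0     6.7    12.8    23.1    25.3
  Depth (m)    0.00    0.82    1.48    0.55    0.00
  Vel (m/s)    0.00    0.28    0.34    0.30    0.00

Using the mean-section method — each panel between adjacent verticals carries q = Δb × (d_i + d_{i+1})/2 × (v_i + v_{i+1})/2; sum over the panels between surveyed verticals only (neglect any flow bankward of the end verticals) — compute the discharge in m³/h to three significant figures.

Panel 1-2: Δb = 6.7 m, d̄ = (0.00+0.82)/2 = 0.41, v̄ = (0.00+0.28)/2 = 0.14 → q = 6.7×0.41×0.14 = 0.3846 m³/s
Panel 2-3: Δb = 6.1 m, d̄ = (0.82+1.48)/2 = 1.15, v̄ = (0.28+0.34)/2 = 0.31 → q = 6.1×1.15×0.31 = 2.175 m³/s
Panel 3-4: Δb = 10.3 m, d̄ = (1.48+0.55)/2 = 1.015, v̄ = (0.34+0.30)/2 = 0.32 → q = 10.3×1.015×0.32 = 3.345 m³/s
Panel 4-5: Δb = 2.2 m, d̄ = (0.55+0.00)/2 = 0.275, v̄ = (0.30+0.00)/2 = 0.15 → q = 2.2×0.275×0.15 = 0.09075 m³/s
Q = Σ q = 5.995 m³/s
= 5.995 × 3600 = 21580 m³/h

21600 m³/h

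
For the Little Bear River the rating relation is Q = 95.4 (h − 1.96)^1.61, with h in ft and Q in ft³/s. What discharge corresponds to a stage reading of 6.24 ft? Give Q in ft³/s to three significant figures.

991 ft³/s

Q = 95.4 × (6.24 − 1.96)^1.61 = 95.4 × 4.28^1.61 = 991.2 ft³/s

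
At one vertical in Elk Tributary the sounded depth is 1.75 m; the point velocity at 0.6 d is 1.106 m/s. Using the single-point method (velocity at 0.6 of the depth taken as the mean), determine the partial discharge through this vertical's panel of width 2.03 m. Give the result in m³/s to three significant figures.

3.93 m³/s

v̄ = v₀.₆ = 1.106 m/s
q = v̄ × d × w = 1.106 × 1.75 × 2.03 = 3.929 m³/s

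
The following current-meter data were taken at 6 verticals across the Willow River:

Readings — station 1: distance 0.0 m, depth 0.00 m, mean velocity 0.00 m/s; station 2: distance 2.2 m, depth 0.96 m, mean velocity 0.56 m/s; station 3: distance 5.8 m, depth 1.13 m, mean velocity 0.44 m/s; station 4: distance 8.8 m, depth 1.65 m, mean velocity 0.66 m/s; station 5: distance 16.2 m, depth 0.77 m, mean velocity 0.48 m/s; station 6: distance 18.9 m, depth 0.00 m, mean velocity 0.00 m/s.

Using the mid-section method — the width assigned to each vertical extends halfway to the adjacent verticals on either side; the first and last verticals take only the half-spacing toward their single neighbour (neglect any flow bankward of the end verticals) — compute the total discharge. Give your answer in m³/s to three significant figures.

10.7 m³/s

w_2 = (5.8 − 0.0)/2 = 2.9 m; q_2 = 0.56 × 0.96 × 2.9 = 1.559 m³/s
w_3 = (8.8 − 2.2)/2 = 3.3 m; q_3 = 0.44 × 1.13 × 3.3 = 1.641 m³/s
w_4 = (16.2 − 5.8)/2 = 5.2 m; q_4 = 0.66 × 1.65 × 5.2 = 5.663 m³/s
w_5 = (18.9 − 8.8)/2 = 5.05 m; q_5 = 0.48 × 0.77 × 5.05 = 1.866 m³/s
Stations 1, 6 contribute zero (depth or velocity is 0).
Q = Σ qᵢ = 10.73 m³/s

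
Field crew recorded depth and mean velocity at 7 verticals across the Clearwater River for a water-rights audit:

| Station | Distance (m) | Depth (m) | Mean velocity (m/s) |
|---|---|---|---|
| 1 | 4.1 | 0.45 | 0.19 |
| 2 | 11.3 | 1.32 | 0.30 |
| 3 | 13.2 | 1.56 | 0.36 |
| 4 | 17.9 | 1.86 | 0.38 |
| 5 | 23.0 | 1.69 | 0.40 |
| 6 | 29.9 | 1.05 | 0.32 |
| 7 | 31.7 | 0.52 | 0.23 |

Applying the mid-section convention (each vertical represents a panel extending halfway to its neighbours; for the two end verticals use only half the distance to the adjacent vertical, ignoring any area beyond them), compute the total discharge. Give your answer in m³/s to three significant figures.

w_1 = (11.3 − 4.1)/2 = 3.6 m; q_1 = 0.19 × 0.45 × 3.6 = 0.3078 m³/s
w_2 = (13.2 − 4.1)/2 = 4.55 m; q_2 = 0.30 × 1.32 × 4.55 = 1.802 m³/s
w_3 = (17.9 − 11.3)/2 = 3.3 m; q_3 = 0.36 × 1.56 × 3.3 = 1.853 m³/s
w_4 = (23.0 − 13.2)/2 = 4.9 m; q_4 = 0.38 × 1.86 × 4.9 = 3.463 m³/s
w_5 = (29.9 − 17.9)/2 = 6 m; q_5 = 0.40 × 1.69 × 6 = 4.056 m³/s
w_6 = (31.7 − 23.0)/2 = 4.35 m; q_6 = 0.32 × 1.05 × 4.35 = 1.462 m³/s
w_7 = (31.7 − 29.9)/2 = 0.9 m; q_7 = 0.23 × 0.52 × 0.9 = 0.1076 m³/s
Q = Σ qᵢ = 13.05 m³/s

13.1 m³/s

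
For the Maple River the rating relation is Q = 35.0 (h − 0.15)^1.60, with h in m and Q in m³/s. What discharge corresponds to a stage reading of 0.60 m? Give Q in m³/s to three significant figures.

Q = 35.0 × (0.60 − 0.15)^1.60 = 35.0 × 0.45^1.60 = 9.755 m³/s

9.75 m³/s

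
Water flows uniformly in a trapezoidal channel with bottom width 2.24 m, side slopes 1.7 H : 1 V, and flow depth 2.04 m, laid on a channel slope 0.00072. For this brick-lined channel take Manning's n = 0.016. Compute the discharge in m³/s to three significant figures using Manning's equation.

21.2 m³/s

A = (b + z·y)·y = (2.24 + 1.7×2.04)×2.04 = 11.64 m²
P = b + 2y√(1+z²) = 2.24 + 2×2.04×√(1+1.7²) = 10.29 m
R = A/P = 11.64/10.29 = 1.132 m
Q = (1/n)·A·R^(2/3)·S^(1/2) = (1/0.016) × 11.64 × 1.132^(2/3) × 0.00072^(1/2) = 21.21 m³/s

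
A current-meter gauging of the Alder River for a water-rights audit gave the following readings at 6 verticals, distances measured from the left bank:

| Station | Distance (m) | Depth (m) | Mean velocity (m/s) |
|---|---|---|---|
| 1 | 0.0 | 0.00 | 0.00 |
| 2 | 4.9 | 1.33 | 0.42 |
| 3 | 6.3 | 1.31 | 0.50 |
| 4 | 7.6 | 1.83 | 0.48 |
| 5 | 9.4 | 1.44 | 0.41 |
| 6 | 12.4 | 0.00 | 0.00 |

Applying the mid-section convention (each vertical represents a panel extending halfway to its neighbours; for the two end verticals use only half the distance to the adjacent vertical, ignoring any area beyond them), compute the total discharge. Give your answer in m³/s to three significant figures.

w_2 = (6.3 − 0.0)/2 = 3.15 m; q_2 = 0.42 × 1.33 × 3.15 = 1.760 m³/s
w_3 = (7.6 − 4.9)/2 = 1.35 m; q_3 = 0.50 × 1.31 × 1.35 = 0.8843 m³/s
w_4 = (9.4 − 6.3)/2 = 1.55 m; q_4 = 0.48 × 1.83 × 1.55 = 1.362 m³/s
w_5 = (12.4 − 7.6)/2 = 2.4 m; q_5 = 0.41 × 1.44 × 2.4 = 1.417 m³/s
Stations 1, 6 contribute zero (depth or velocity is 0).
Q = Σ qᵢ = 5.422 m³/s

5.42 m³/s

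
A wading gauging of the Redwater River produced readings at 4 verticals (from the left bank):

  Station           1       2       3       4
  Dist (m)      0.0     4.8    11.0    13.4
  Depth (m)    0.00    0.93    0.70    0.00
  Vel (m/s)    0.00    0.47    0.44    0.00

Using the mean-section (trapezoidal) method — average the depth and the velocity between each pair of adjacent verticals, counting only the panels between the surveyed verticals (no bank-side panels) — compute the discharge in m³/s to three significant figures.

3.01 m³/s

Panel 1-2: Δb = 4.8 m, d̄ = (0.00+0.93)/2 = 0.465, v̄ = (0.00+0.47)/2 = 0.235 → q = 4.8×0.465×0.235 = 0.5245 m³/s
Panel 2-3: Δb = 6.2 m, d̄ = (0.93+0.70)/2 = 0.815, v̄ = (0.47+0.44)/2 = 0.455 → q = 6.2×0.815×0.455 = 2.299 m³/s
Panel 3-4: Δb = 2.4 m, d̄ = (0.70+0.00)/2 = 0.35, v̄ = (0.44+0.00)/2 = 0.22 → q = 2.4×0.35×0.22 = 0.1848 m³/s
Q = Σ q = 3.008 m³/s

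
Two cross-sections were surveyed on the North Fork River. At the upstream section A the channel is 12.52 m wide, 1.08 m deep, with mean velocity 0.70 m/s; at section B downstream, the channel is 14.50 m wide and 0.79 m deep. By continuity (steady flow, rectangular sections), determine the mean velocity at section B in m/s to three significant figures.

0.826 m/s

Q = A₁V₁ = (12.52×1.08) × 0.70 = 9.465 m³/s
A₂ = 14.50 × 0.79 = 11.46 m²
V₂ = Q/A₂ = 9.465/11.46 = 0.8263 m/s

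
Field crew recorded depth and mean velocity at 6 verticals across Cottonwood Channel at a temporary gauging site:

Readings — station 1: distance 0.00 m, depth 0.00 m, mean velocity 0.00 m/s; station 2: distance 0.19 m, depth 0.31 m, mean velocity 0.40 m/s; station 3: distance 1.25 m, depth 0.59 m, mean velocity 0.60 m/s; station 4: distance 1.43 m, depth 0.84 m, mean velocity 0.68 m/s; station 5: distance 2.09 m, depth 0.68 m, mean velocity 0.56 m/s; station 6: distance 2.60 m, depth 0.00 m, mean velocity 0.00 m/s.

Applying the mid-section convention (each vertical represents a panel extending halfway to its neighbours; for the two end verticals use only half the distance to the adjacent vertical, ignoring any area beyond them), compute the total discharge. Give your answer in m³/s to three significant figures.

w_2 = (1.25 − 0.00)/2 = 0.625 m; q_2 = 0.40 × 0.31 × 0.625 = 0.07750 m³/s
w_3 = (1.43 − 0.19)/2 = 0.62 m; q_3 = 0.60 × 0.59 × 0.62 = 0.2195 m³/s
w_4 = (2.09 − 1.25)/2 = 0.42 m; q_4 = 0.68 × 0.84 × 0.42 = 0.2399 m³/s
w_5 = (2.60 − 1.43)/2 = 0.585 m; q_5 = 0.56 × 0.68 × 0.585 = 0.2228 m³/s
Stations 1, 6 contribute zero (depth or velocity is 0).
Q = Σ qᵢ = 0.7597 m³/s

0.760 m³/s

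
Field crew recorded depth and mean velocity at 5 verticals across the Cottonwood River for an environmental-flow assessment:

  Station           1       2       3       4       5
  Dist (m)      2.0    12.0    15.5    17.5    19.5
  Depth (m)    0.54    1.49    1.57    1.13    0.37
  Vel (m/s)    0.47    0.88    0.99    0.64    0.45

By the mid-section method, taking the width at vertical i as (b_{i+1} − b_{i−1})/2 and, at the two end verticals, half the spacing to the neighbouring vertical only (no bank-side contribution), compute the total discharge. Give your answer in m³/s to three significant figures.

16.0 m³/s

w_1 = (12.0 − 2.0)/2 = 5 m; q_1 = 0.47 × 0.54 × 5 = 1.269 m³/s
w_2 = (15.5 − 2.0)/2 = 6.75 m; q_2 = 0.88 × 1.49 × 6.75 = 8.851 m³/s
w_3 = (17.5 − 12.0)/2 = 2.75 m; q_3 = 0.99 × 1.57 × 2.75 = 4.274 m³/s
w_4 = (19.5 − 15.5)/2 = 2 m; q_4 = 0.64 × 1.13 × 2 = 1.446 m³/s
w_5 = (19.5 − 17.5)/2 = 1 m; q_5 = 0.45 × 0.37 × 1 = 0.1665 m³/s
Q = Σ qᵢ = 16.01 m³/s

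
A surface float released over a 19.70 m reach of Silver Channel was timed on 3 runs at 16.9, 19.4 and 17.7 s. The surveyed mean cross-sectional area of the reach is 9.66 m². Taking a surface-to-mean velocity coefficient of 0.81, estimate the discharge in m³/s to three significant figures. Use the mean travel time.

t̄ = (16.9 + 19.4 + 17.7) / 3 = 18 s
v_surface = L / t̄ = 19.70 / 18 = 1.094 m/s
v_mean = 0.81 × 1.094 = 0.8865 m/s
Q = A × v_mean = 9.66 × 0.8865 = 8.564 m³/s

8.56 m³/s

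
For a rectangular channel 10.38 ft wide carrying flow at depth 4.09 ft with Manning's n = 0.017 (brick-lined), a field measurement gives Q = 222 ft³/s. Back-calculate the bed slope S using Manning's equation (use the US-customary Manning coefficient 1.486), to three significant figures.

0.00119

A = b·y = 10.38 × 4.09 = 42.45 ft²
P = b + 2y = 10.38 + 2×4.09 = 18.56 ft
R = A/P = 42.45/18.56 = 2.287 ft
S = (Q·n / (1.486·A·R^(2/3)))² = (222×0.017 / (1.486×42.45×1.736))² = 0.001187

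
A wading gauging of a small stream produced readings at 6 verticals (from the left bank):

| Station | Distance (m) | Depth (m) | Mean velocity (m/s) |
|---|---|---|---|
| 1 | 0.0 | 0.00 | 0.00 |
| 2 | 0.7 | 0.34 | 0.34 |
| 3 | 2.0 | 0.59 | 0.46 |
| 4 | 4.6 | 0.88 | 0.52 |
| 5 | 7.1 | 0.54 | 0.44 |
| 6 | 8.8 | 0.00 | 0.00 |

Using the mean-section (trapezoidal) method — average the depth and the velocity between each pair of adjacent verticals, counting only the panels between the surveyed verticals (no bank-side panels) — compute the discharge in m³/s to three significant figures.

2.15 m³/s

Panel 1-2: Δb = 0.7 m, d̄ = (0.00+0.34)/2 = 0.17, v̄ = (0.00+0.34)/2 = 0.17 → q = 0.7×0.17×0.17 = 0.02023 m³/s
Panel 2-3: Δb = 1.3 m, d̄ = (0.34+0.59)/2 = 0.465, v̄ = (0.34+0.46)/2 = 0.4 → q = 1.3×0.465×0.4 = 0.2418 m³/s
Panel 3-4: Δb = 2.6 m, d̄ = (0.59+0.88)/2 = 0.735, v̄ = (0.46+0.52)/2 = 0.49 → q = 2.6×0.735×0.49 = 0.9364 m³/s
Panel 4-5: Δb = 2.5 m, d̄ = (0.88+0.54)/2 = 0.71, v̄ = (0.52+0.44)/2 = 0.48 → q = 2.5×0.71×0.48 = 0.8520 m³/s
Panel 5-6: Δb = 1.7 m, d̄ = (0.54+0.00)/2 = 0.27, v̄ = (0.44+0.00)/2 = 0.22 → q = 1.7×0.27×0.22 = 0.1010 m³/s
Q = Σ q = 2.151 m³/s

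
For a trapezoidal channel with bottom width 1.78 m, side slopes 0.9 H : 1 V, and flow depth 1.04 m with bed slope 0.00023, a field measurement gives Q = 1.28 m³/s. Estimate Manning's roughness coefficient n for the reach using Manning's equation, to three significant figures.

A = (b + z·y)·y = (1.78 + 0.9×1.04)×1.04 = 2.825 m²
P = b + 2y√(1+z²) = 1.78 + 2×1.04×√(1+0.9²) = 4.578 m
R = A/P = 2.825/4.578 = 0.6170 m
n = (1/Q)·A·R^(2/3)·S^(1/2) = (1/1.28) × 2.825 × 0.7247 × 0.01517 = 0.02425

0.0243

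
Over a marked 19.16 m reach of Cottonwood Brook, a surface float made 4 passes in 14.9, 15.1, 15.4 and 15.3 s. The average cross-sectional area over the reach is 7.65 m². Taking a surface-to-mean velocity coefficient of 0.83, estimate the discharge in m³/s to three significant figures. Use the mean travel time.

8.02 m³/s

t̄ = (14.9 + 15.1 + 15.4 + 15.3) / 4 = 15.175 s
v_surface = L / t̄ = 19.16 / 15.175 = 1.263 m/s
v_mean = 0.83 × 1.263 = 1.048 m/s
Q = A × v_mean = 7.65 × 1.048 = 8.017 m³/s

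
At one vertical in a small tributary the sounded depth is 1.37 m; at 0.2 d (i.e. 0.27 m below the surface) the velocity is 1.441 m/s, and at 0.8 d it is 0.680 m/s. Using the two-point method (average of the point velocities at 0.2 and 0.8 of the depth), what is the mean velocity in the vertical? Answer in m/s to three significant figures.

1.06 m/s

v̄ = (1.441 + 0.680) / 2 = 1.061 m/s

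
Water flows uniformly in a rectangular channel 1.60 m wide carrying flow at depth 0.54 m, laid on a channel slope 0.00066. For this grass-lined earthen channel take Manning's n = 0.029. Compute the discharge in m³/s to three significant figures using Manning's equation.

A = b·y = 1.60 × 0.54 = 0.8640 m²
P = b + 2y = 1.60 + 2×0.54 = 2.680 m
R = A/P = 0.8640/2.680 = 0.3224 m
Q = (1/n)·A·R^(2/3)·S^(1/2) = (1/0.029) × 0.8640 × 0.3224^(2/3) × 0.00066^(1/2) = 0.3599 m³/s

0.360 m³/s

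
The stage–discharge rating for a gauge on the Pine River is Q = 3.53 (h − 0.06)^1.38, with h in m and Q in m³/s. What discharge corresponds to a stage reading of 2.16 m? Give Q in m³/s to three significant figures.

9.83 m³/s

Q = 3.53 × (2.16 − 0.06)^1.38 = 3.53 × 2.1^1.38 = 9.827 m³/s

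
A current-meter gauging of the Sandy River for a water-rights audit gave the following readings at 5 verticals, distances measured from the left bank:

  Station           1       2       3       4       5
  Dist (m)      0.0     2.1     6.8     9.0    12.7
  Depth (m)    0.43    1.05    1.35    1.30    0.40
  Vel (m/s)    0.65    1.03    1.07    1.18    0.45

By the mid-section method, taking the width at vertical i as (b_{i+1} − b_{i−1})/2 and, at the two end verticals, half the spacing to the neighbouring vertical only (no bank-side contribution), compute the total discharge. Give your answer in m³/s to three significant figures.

13.8 m³/s

w_1 = (2.1 − 0.0)/2 = 1.05 m; q_1 = 0.65 × 0.43 × 1.05 = 0.2935 m³/s
w_2 = (6.8 − 0.0)/2 = 3.4 m; q_2 = 1.03 × 1.05 × 3.4 = 3.677 m³/s
w_3 = (9.0 − 2.1)/2 = 3.45 m; q_3 = 1.07 × 1.35 × 3.45 = 4.984 m³/s
w_4 = (12.7 − 6.8)/2 = 2.95 m; q_4 = 1.18 × 1.30 × 2.95 = 4.525 m³/s
w_5 = (12.7 − 9.0)/2 = 1.85 m; q_5 = 0.45 × 0.40 × 1.85 = 0.3330 m³/s
Q = Σ qᵢ = 13.81 m³/s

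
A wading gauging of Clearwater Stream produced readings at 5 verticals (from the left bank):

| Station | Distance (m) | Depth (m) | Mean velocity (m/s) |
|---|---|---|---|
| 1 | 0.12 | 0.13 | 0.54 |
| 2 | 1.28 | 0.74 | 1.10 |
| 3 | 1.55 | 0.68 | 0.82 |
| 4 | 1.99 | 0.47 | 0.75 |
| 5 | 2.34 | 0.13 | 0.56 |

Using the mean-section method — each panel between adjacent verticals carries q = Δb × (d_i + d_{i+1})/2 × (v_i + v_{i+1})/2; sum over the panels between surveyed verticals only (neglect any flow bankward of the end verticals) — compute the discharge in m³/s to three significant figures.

0.865 m³/s

Panel 1-2: Δb = 1.16 m, d̄ = (0.13+0.74)/2 = 0.435, v̄ = (0.54+1.10)/2 = 0.82 → q = 1.16×0.435×0.82 = 0.4138 m³/s
Panel 2-3: Δb = 0.27 m, d̄ = (0.74+0.68)/2 = 0.71, v̄ = (1.10+0.82)/2 = 0.96 → q = 0.27×0.71×0.96 = 0.1840 m³/s
Panel 3-4: Δb = 0.44 m, d̄ = (0.68+0.47)/2 = 0.575, v̄ = (0.82+0.75)/2 = 0.785 → q = 0.44×0.575×0.785 = 0.1986 m³/s
Panel 4-5: Δb = 0.35 m, d̄ = (0.47+0.13)/2 = 0.3, v̄ = (0.75+0.56)/2 = 0.655 → q = 0.35×0.3×0.655 = 0.06878 m³/s
Q = Σ q = 0.8652 m³/s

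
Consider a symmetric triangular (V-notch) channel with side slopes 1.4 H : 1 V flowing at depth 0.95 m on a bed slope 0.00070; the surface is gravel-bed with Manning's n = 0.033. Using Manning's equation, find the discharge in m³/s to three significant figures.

A = z·y² = 1.4×0.95² = 1.264 m²
P = 2y√(1+z²) = 2×0.95×√(1+1.4²) = 3.269 m
R = A/P = 1.264/3.269 = 0.3865 m
Q = (1/n)·A·R^(2/3)·S^(1/2) = (1/0.033) × 1.264 × 0.3865^(2/3) × 0.00070^(1/2) = 0.5375 m³/s

0.538 m³/s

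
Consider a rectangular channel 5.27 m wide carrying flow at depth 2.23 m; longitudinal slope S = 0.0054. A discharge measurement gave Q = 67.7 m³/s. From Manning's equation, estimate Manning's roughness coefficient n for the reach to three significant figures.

0.0145

A = b·y = 5.27 × 2.23 = 11.75 m²
P = b + 2y = 5.27 + 2×2.23 = 9.730 m
R = A/P = 11.75/9.730 = 1.208 m
n = (1/Q)·A·R^(2/3)·S^(1/2) = (1/67.7) × 11.75 × 1.134 × 0.07348 = 0.01447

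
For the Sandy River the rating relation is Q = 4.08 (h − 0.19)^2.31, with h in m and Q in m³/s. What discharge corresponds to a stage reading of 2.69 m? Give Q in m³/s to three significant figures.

33.9 m³/s

Q = 4.08 × (2.69 − 0.19)^2.31 = 4.08 × 2.5^2.31 = 33.88 m³/s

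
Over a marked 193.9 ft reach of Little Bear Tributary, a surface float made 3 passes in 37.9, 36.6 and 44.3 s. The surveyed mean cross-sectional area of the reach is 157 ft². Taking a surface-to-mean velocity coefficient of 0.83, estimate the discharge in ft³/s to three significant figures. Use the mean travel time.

638 ft³/s

t̄ = (37.9 + 36.6 + 44.3) / 3 = 39.6 s
v_surface = L / t̄ = 193.9 / 39.6 = 4.896 ft/s
v_mean = 0.83 × 4.896 = 4.064 ft/s
Q = A × v_mean = 157 × 4.064 = 638.1 ft³/s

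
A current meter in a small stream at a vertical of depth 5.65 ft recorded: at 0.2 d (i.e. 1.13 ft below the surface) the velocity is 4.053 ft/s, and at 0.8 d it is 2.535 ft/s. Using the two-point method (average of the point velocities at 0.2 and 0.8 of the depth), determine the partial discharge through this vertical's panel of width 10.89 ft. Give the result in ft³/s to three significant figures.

v̄ = (4.053 + 2.535) / 2 = 3.294 ft/s
q = v̄ × d × w = 3.294 × 5.65 × 10.89 = 202.7 ft³/s

203 ft³/s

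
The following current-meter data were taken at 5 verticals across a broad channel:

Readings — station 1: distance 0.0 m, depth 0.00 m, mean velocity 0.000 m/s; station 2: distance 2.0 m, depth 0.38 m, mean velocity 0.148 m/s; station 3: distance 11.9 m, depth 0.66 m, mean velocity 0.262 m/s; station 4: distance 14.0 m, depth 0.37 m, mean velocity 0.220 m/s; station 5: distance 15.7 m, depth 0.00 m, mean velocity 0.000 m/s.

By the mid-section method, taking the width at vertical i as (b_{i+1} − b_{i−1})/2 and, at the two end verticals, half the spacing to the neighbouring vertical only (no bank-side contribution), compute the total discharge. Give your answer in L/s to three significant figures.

1530 L/s

w_2 = (11.9 − 0.0)/2 = 5.95 m; q_2 = 0.148 × 0.38 × 5.95 = 0.3346 m³/s
w_3 = (14.0 − 2.0)/2 = 6 m; q_3 = 0.262 × 0.66 × 6 = 1.038 m³/s
w_4 = (15.7 − 11.9)/2 = 1.9 m; q_4 = 0.220 × 0.37 × 1.9 = 0.1547 m³/s
Stations 1, 5 contribute zero (depth or velocity is 0).
Q = Σ qᵢ = 1.527 m³/s
= 1.527 × 1000 = 1527 L/s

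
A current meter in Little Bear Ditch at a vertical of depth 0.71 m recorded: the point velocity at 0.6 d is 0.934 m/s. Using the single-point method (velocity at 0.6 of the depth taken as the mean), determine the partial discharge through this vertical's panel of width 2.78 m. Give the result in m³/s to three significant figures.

1.84 m³/s

v̄ = v₀.₆ = 0.934 m/s
q = v̄ × d × w = 0.9340 × 0.71 × 2.78 = 1.844 m³/s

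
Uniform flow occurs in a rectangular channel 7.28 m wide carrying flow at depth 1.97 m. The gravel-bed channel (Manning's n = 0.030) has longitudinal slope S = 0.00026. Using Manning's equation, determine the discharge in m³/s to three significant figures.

9.08 m³/s

A = b·y = 7.28 × 1.97 = 14.34 m²
P = b + 2y = 7.28 + 2×1.97 = 11.22 m
R = A/P = 14.34/11.22 = 1.278 m
Q = (1/n)·A·R^(2/3)·S^(1/2) = (1/0.030) × 14.34 × 1.278^(2/3) × 0.00026^(1/2) = 9.079 m³/s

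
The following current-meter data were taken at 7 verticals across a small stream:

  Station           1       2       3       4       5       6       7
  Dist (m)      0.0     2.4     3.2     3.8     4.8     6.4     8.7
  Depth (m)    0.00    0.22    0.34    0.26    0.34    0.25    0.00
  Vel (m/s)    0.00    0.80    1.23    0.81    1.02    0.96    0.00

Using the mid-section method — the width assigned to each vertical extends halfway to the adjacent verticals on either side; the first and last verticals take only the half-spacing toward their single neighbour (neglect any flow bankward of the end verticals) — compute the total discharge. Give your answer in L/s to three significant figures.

1660 L/s

w_2 = (3.2 − 0.0)/2 = 1.6 m; q_2 = 0.80 × 0.22 × 1.6 = 0.2816 m³/s
w_3 = (3.8 − 2.4)/2 = 0.7 m; q_3 = 1.23 × 0.34 × 0.7 = 0.2927 m³/s
w_4 = (4.8 − 3.2)/2 = 0.8 m; q_4 = 0.81 × 0.26 × 0.8 = 0.1685 m³/s
w_5 = (6.4 − 3.8)/2 = 1.3 m; q_5 = 1.02 × 0.34 × 1.3 = 0.4508 m³/s
w_6 = (8.7 − 4.8)/2 = 1.95 m; q_6 = 0.96 × 0.25 × 1.95 = 0.4680 m³/s
Stations 1, 7 contribute zero (depth or velocity is 0).
Q = Σ qᵢ = 1.662 m³/s
= 1.662 × 1000 = 1662 L/s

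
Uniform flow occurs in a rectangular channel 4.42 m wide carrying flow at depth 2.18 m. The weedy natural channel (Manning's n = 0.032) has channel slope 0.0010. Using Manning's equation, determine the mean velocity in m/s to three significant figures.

1.05 m/s

A = b·y = 4.42 × 2.18 = 9.636 m²
P = b + 2y = 4.42 + 2×2.18 = 8.780 m
R = A/P = 9.636/8.780 = 1.097 m
Q = (1/n)·A·R^(2/3)·S^(1/2) = (1/0.032) × 9.636 × 1.097^(2/3) × 0.0010^(1/2) = 10.13 m³/s
V = Q/A = 10.13/9.636 = 1.051 m/s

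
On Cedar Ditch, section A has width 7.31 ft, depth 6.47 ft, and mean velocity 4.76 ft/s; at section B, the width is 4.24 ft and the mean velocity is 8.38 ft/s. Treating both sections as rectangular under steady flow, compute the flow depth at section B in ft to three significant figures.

Q = A₁V₁ = (7.31×6.47) × 4.76 = 225.1 ft³/s
d₂ = Q/(b₂ V₂) = 225.1/(4.24×8.38) = 6.336 ft

6.34 ft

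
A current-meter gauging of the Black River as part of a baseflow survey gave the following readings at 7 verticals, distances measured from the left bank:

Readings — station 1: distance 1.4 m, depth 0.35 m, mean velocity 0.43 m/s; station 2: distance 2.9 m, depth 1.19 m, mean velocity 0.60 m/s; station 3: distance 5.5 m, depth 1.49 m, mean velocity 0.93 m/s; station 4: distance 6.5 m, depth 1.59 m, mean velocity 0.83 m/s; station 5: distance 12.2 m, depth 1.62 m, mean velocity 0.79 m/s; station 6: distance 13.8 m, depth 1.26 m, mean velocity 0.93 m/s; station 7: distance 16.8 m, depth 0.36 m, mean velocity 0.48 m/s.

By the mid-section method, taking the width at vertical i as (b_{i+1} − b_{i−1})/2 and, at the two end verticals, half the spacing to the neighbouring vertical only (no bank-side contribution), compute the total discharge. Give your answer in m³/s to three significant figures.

w_1 = (2.9 − 1.4)/2 = 0.75 m; q_1 = 0.43 × 0.35 × 0.75 = 0.1129 m³/s
w_2 = (5.5 − 1.4)/2 = 2.05 m; q_2 = 0.60 × 1.19 × 2.05 = 1.464 m³/s
w_3 = (6.5 − 2.9)/2 = 1.8 m; q_3 = 0.93 × 1.49 × 1.8 = 2.494 m³/s
w_4 = (12.2 − 5.5)/2 = 3.35 m; q_4 = 0.83 × 1.59 × 3.35 = 4.421 m³/s
w_5 = (13.8 − 6.5)/2 = 3.65 m; q_5 = 0.79 × 1.62 × 3.65 = 4.671 m³/s
w_6 = (16.8 − 12.2)/2 = 2.3 m; q_6 = 0.93 × 1.26 × 2.3 = 2.695 m³/s
w_7 = (16.8 − 13.8)/2 = 1.5 m; q_7 = 0.48 × 0.36 × 1.5 = 0.2592 m³/s
Q = Σ qᵢ = 16.12 m³/s

16.1 m³/s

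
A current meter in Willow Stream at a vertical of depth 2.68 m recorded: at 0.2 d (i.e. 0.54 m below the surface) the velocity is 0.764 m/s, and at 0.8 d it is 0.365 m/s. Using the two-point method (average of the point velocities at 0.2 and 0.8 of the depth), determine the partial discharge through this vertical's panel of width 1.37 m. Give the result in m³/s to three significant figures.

2.07 m³/s

v̄ = (0.764 + 0.365) / 2 = 0.5645 m/s
q = v̄ × d × w = 0.5645 × 2.68 × 1.37 = 2.073 m³/s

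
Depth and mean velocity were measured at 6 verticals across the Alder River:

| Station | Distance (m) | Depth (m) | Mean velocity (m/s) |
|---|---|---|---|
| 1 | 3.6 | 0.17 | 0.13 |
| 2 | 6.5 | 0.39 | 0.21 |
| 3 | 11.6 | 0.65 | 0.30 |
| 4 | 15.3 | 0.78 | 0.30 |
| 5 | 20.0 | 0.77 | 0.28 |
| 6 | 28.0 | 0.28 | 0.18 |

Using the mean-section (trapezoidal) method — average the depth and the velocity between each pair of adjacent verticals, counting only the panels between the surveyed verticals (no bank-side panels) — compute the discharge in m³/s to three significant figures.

3.63 m³/s

Panel 1-2: Δb = 2.9 m, d̄ = (0.17+0.39)/2 = 0.28, v̄ = (0.13+0.21)/2 = 0.17 → q = 2.9×0.28×0.17 = 0.1380 m³/s
Panel 2-3: Δb = 5.1 m, d̄ = (0.39+0.65)/2 = 0.52, v̄ = (0.21+0.30)/2 = 0.255 → q = 5.1×0.52×0.255 = 0.6763 m³/s
Panel 3-4: Δb = 3.7 m, d̄ = (0.65+0.78)/2 = 0.715, v̄ = (0.30+0.30)/2 = 0.3 → q = 3.7×0.715×0.3 = 0.7937 m³/s
Panel 4-5: Δb = 4.7 m, d̄ = (0.78+0.77)/2 = 0.775, v̄ = (0.30+0.28)/2 = 0.29 → q = 4.7×0.775×0.29 = 1.056 m³/s
Panel 5-6: Δb = 8 m, d̄ = (0.77+0.28)/2 = 0.525, v̄ = (0.28+0.18)/2 = 0.23 → q = 8×0.525×0.23 = 0.9660 m³/s
Q = Σ q = 3.630 m³/s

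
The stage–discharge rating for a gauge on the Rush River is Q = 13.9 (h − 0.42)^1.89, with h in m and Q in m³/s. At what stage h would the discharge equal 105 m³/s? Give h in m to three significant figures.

h − h₀ = (Q/C)^(1/b) = (105/13.9)^(1/1.89) = 2.915 m
h = 0.42 + 2.915 = 3.335 m

3.34 m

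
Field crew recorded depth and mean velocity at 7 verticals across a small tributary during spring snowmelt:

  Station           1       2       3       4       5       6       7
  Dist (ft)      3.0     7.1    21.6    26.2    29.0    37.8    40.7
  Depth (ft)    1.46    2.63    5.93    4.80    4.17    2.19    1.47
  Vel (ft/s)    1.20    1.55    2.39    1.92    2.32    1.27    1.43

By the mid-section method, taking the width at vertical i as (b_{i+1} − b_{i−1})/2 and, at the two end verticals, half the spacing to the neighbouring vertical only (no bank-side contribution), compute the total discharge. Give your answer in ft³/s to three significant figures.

w_1 = (7.1 − 3.0)/2 = 2.05 ft; q_1 = 1.20 × 1.46 × 2.05 = 3.592 ft³/s
w_2 = (21.6 − 3.0)/2 = 9.3 ft; q_2 = 1.55 × 2.63 × 9.3 = 37.91 ft³/s
w_3 = (26.2 − 7.1)/2 = 9.55 ft; q_3 = 2.39 × 5.93 × 9.55 = 135.3 ft³/s
w_4 = (29.0 − 21.6)/2 = 3.7 ft; q_4 = 1.92 × 4.80 × 3.7 = 34.10 ft³/s
w_5 = (37.8 − 26.2)/2 = 5.8 ft; q_5 = 2.32 × 4.17 × 5.8 = 56.11 ft³/s
w_6 = (40.7 − 29.0)/2 = 5.85 ft; q_6 = 1.27 × 2.19 × 5.85 = 16.27 ft³/s
w_7 = (40.7 − 37.8)/2 = 1.45 ft; q_7 = 1.43 × 1.47 × 1.45 = 3.048 ft³/s
Q = Σ qᵢ = 286.4 ft³/s

286 ft³/s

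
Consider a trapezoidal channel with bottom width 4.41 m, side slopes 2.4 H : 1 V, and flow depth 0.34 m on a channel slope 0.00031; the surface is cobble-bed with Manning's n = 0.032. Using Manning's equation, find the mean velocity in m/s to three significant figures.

0.240 m/s

A = (b + z·y)·y = (4.41 + 2.4×0.34)×0.34 = 1.777 m²
P = b + 2y√(1+z²) = 4.41 + 2×0.34×√(1+2.4²) = 6.178 m
R = A/P = 1.777/6.178 = 0.2876 m
Q = (1/n)·A·R^(2/3)·S^(1/2) = (1/0.032) × 1.777 × 0.2876^(2/3) × 0.00031^(1/2) = 0.4260 m³/s
V = Q/A = 0.4260/1.777 = 0.2397 m/s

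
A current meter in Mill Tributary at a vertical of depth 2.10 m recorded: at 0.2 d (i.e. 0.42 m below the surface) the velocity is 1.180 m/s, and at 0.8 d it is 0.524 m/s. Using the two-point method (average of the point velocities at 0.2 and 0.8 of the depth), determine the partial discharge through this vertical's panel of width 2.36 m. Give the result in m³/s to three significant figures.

v̄ = (1.180 + 0.524) / 2 = 0.8520 m/s
q = v̄ × d × w = 0.8520 × 2.10 × 2.36 = 4.223 m³/s

4.22 m³/s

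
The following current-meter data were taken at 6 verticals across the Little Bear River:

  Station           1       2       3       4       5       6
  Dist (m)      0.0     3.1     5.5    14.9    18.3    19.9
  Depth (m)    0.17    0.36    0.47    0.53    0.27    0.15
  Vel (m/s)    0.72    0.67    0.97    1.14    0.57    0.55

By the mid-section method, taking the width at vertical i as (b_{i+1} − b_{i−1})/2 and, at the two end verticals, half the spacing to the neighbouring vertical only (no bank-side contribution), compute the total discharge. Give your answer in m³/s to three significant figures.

w_1 = (3.1 − 0.0)/2 = 1.55 m; q_1 = 0.72 × 0.17 × 1.55 = 0.1897 m³/s
w_2 = (5.5 − 0.0)/2 = 2.75 m; q_2 = 0.67 × 0.36 × 2.75 = 0.6633 m³/s
w_3 = (14.9 − 3.1)/2 = 5.9 m; q_3 = 0.97 × 0.47 × 5.9 = 2.690 m³/s
w_4 = (18.3 − 5.5)/2 = 6.4 m; q_4 = 1.14 × 0.53 × 6.4 = 3.867 m³/s
w_5 = (19.9 − 14.9)/2 = 2.5 m; q_5 = 0.57 × 0.27 × 2.5 = 0.3848 m³/s
w_6 = (19.9 − 18.3)/2 = 0.8 m; q_6 = 0.55 × 0.15 × 0.8 = 0.06600 m³/s
Q = Σ qᵢ = 7.860 m³/s

7.86 m³/s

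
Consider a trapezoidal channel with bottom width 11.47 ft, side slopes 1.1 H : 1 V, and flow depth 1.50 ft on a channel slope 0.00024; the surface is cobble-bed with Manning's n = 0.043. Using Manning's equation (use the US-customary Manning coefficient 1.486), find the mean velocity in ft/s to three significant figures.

A = (b + z·y)·y = (11.47 + 1.1×1.50)×1.50 = 19.68 ft²
P = b + 2y√(1+z²) = 11.47 + 2×1.50×√(1+1.1²) = 15.93 ft
R = A/P = 19.68/15.93 = 1.235 ft
Q = (1.486/n)·A·R^(2/3)·S^(1/2) = (1.486/0.043) × 19.68 × 1.235^(2/3) × 0.00024^(1/2) = 12.13 ft³/s
V = Q/A = 12.13/19.68 = 0.6164 ft/s

0.616 ft/s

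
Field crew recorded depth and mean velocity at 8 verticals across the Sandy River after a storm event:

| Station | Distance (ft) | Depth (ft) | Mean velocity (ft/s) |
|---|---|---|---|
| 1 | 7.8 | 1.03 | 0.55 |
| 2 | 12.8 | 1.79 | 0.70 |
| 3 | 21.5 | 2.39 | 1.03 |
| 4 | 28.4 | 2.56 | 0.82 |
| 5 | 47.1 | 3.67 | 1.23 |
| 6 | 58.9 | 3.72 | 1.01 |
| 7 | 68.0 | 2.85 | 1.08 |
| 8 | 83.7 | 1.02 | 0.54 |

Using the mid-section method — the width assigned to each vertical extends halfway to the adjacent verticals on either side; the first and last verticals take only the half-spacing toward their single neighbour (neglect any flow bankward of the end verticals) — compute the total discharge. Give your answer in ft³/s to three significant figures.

207 ft³/s

w_1 = (12.8 − 7.8)/2 = 2.5 ft; q_1 = 0.55 × 1.03 × 2.5 = 1.416 ft³/s
w_2 = (21.5 − 7.8)/2 = 6.85 ft; q_2 = 0.70 × 1.79 × 6.85 = 8.583 ft³/s
w_3 = (28.4 − 12.8)/2 = 7.8 ft; q_3 = 1.03 × 2.39 × 7.8 = 19.20 ft³/s
w_4 = (47.1 − 21.5)/2 = 12.8 ft; q_4 = 0.82 × 2.56 × 12.8 = 26.87 ft³/s
w_5 = (58.9 − 28.4)/2 = 15.25 ft; q_5 = 1.23 × 3.67 × 15.25 = 68.84 ft³/s
w_6 = (68.0 − 47.1)/2 = 10.45 ft; q_6 = 1.01 × 3.72 × 10.45 = 39.26 ft³/s
w_7 = (83.7 − 58.9)/2 = 12.4 ft; q_7 = 1.08 × 2.85 × 12.4 = 38.17 ft³/s
w_8 = (83.7 − 68.0)/2 = 7.85 ft; q_8 = 0.54 × 1.02 × 7.85 = 4.324 ft³/s
Q = Σ qᵢ = 206.7 ft³/s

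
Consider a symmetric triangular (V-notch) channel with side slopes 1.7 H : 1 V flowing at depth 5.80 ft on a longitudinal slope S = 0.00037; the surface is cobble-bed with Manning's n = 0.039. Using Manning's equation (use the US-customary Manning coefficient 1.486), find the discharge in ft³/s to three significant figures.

77.2 ft³/s

A = z·y² = 1.7×5.80² = 57.19 ft²
P = 2y√(1+z²) = 2×5.80×√(1+1.7²) = 22.88 ft
R = A/P = 57.19/22.88 = 2.500 ft
Q = (1.486/n)·A·R^(2/3)·S^(1/2) = (1.486/0.039) × 57.19 × 2.500^(2/3) × 0.00037^(1/2) = 77.20 ft³/s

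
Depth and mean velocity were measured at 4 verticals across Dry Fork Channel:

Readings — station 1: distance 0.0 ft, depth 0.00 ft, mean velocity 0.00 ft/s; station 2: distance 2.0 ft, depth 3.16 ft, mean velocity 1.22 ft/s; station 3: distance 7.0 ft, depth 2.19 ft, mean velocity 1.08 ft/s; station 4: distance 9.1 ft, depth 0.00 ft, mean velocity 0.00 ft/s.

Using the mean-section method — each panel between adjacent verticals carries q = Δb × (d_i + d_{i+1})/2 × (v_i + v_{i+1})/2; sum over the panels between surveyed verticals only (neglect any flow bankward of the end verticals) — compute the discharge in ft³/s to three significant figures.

Panel 1-2: Δb = 2 ft, d̄ = (0.00+3.16)/2 = 1.58, v̄ = (0.00+1.22)/2 = 0.61 → q = 2×1.58×0.61 = 1.928 ft³/s
Panel 2-3: Δb = 5 ft, d̄ = (3.16+2.19)/2 = 2.675, v̄ = (1.22+1.08)/2 = 1.15 → q = 5×2.675×1.15 = 15.38 ft³/s
Panel 3-4: Δb = 2.1 ft, d̄ = (2.19+0.00)/2 = 1.095, v̄ = (1.08+0.00)/2 = 0.54 → q = 2.1×1.095×0.54 = 1.242 ft³/s
Q = Σ q = 18.55 ft³/s

18.6 ft³/s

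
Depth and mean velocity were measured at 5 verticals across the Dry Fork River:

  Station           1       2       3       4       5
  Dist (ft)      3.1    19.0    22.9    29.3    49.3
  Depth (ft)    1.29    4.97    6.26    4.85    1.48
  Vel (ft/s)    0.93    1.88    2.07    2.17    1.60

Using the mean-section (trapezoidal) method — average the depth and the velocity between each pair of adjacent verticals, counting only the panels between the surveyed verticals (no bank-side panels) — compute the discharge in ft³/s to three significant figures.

308 ft³/s

Panel 1-2: Δb = 15.9 ft, d̄ = (1.29+4.97)/2 = 3.13, v̄ = (0.93+1.88)/2 = 1.405 → q = 15.9×3.13×1.405 = 69.92 ft³/s
Panel 2-3: Δb = 3.9 ft, d̄ = (4.97+6.26)/2 = 5.615, v̄ = (1.88+2.07)/2 = 1.975 → q = 3.9×5.615×1.975 = 43.25 ft³/s
Panel 3-4: Δb = 6.4 ft, d̄ = (6.26+4.85)/2 = 5.555, v̄ = (2.07+2.17)/2 = 2.12 → q = 6.4×5.555×2.12 = 75.37 ft³/s
Panel 4-5: Δb = 20 ft, d̄ = (4.85+1.48)/2 = 3.165, v̄ = (2.17+1.60)/2 = 1.885 → q = 20×3.165×1.885 = 119.3 ft³/s
Q = Σ q = 307.9 ft³/s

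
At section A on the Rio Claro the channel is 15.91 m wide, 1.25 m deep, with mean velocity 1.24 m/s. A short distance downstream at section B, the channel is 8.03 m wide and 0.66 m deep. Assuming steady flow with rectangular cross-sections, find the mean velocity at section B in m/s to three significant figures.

Q = A₁V₁ = (15.91×1.25) × 1.24 = 24.66 m³/s
A₂ = 8.03 × 0.66 = 5.300 m²
V₂ = Q/A₂ = 24.66/5.300 = 4.653 m/s

4.65 m/s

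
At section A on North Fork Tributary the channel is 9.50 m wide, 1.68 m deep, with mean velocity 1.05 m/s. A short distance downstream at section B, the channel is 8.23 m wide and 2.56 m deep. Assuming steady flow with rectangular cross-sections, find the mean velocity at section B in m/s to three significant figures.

Q = A₁V₁ = (9.50×1.68) × 1.05 = 16.76 m³/s
A₂ = 8.23 × 2.56 = 21.07 m²
V₂ = Q/A₂ = 16.76/21.07 = 0.7954 m/s

0.795 m/s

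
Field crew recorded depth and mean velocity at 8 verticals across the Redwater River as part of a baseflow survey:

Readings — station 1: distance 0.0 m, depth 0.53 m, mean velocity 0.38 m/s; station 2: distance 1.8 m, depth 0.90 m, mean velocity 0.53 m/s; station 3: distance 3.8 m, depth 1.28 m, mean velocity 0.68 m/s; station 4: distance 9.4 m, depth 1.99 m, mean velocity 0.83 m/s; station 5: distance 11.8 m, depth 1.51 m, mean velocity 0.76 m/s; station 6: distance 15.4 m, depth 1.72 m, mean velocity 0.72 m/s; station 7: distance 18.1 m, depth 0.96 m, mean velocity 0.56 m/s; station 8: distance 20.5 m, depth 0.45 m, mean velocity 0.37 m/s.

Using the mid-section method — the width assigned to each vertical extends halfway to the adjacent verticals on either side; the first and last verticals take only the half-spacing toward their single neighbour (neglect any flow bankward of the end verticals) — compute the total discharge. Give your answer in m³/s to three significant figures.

w_1 = (1.8 − 0.0)/2 = 0.9 m; q_1 = 0.38 × 0.53 × 0.9 = 0.1813 m³/s
w_2 = (3.8 − 0.0)/2 = 1.9 m; q_2 = 0.53 × 0.90 × 1.9 = 0.9063 m³/s
w_3 = (9.4 − 1.8)/2 = 3.8 m; q_3 = 0.68 × 1.28 × 3.8 = 3.308 m³/s
w_4 = (11.8 − 3.8)/2 = 4 m; q_4 = 0.83 × 1.99 × 4 = 6.607 m³/s
w_5 = (15.4 − 9.4)/2 = 3 m; q_5 = 0.76 × 1.51 × 3 = 3.443 m³/s
w_6 = (18.1 − 11.8)/2 = 3.15 m; q_6 = 0.72 × 1.72 × 3.15 = 3.901 m³/s
w_7 = (20.5 − 15.4)/2 = 2.55 m; q_7 = 0.56 × 0.96 × 2.55 = 1.371 m³/s
w_8 = (20.5 − 18.1)/2 = 1.2 m; q_8 = 0.37 × 0.45 × 1.2 = 0.1998 m³/s
Q = Σ qᵢ = 19.92 m³/s

19.9 m³/s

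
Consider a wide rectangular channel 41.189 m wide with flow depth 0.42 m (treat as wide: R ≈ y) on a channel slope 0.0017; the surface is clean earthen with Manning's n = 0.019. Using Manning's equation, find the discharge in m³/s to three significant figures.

A = b·y = 41.189 × 0.42 = 17.30 m²
Wide channel: R ≈ y = 0.42 m
Q = (1/n)·A·R^(2/3)·S^(1/2) = (1/0.019) × 17.30 × 0.4200^(2/3) × 0.0017^(1/2) = 21.05 m³/s

21.1 m³/s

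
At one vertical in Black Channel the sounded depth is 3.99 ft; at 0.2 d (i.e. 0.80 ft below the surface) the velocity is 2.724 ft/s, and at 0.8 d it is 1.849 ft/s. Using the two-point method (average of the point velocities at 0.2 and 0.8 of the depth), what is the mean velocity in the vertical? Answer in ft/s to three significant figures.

v̄ = (2.724 + 1.849) / 2 = 2.287 ft/s

2.29 ft/s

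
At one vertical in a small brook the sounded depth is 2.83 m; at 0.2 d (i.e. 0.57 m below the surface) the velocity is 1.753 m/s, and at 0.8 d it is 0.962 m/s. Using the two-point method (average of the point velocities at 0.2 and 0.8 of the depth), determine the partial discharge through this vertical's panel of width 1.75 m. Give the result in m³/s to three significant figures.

6.72 m³/s

v̄ = (1.753 + 0.962) / 2 = 1.358 m/s
q = v̄ × d × w = 1.358 × 2.83 × 1.75 = 6.723 m³/s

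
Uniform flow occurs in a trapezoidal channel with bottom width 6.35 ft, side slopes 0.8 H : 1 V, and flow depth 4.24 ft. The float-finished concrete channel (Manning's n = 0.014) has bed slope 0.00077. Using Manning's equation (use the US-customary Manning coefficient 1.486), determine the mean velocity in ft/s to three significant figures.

5.28 ft/s

A = (b + z·y)·y = (6.35 + 0.8×4.24)×4.24 = 41.31 ft²
P = b + 2y√(1+z²) = 6.35 + 2×4.24×√(1+0.8²) = 17.21 ft
R = A/P = 41.31/17.21 = 2.400 ft
Q = (1.486/n)·A·R^(2/3)·S^(1/2) = (1.486/0.014) × 41.31 × 2.400^(2/3) × 0.00077^(1/2) = 218.1 ft³/s
V = Q/A = 218.1/41.31 = 5.280 ft/s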